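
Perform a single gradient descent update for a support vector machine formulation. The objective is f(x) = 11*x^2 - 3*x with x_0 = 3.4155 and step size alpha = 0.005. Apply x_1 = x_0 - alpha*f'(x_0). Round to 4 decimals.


We compute the gradient at x_0 and apply the update.
f'(x) = 22*x - 3
f'(3.4155) = 22*3.4155 - 3 = 72.141
x_1 = 3.4155 - 0.005*72.141 = 3.0548


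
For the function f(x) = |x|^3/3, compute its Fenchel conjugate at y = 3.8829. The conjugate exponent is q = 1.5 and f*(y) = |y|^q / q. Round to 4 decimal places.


The conjugate exponent q satisfies 1/p + 1/q = 1.
p = 3, so q = 3/(3 - 1) = 1.5
|y|^q = 3.8829^1.5 = 7.6513
f*(3.8829) = 7.6513 / 1.5 = 5.1009


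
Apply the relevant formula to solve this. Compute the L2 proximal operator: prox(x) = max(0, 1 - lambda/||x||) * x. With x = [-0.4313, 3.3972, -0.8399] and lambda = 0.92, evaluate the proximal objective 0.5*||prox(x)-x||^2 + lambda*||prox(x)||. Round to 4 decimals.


Step 1: Compute ||x||.
||x|| = 3.526
Step 2: Compute scaling factor.
scale = max(0, 1 - 0.92/3.526) = 0.7391
Step 3: prox(x) = [-0.3188, 2.5108, -0.6208]
||prox(x)|| = 2.606
Step 4: Proximal objective.
0.5*||prox-x||^2 = 0.4232
lambda*||prox|| = 2.3975
Total = 2.8207


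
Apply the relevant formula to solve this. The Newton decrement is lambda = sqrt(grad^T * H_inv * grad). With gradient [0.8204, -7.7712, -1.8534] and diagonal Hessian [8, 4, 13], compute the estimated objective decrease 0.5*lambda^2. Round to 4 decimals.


Step 1: H is diagonal, so H^(-1) * g = [0.1026, -1.9428, -0.1426].
Step 2: g^T H^(-1) g = sum_i g_i^2 / H_ii
  = (0.8204)^2/8 + (-7.7712)^2/4 + (-1.8534)^2/13
  = 0.0841 + 15.0979 + 0.2642 = 15.4463
Step 3: Objective decrease = 0.5 * g^T H^(-1) g = 7.7231


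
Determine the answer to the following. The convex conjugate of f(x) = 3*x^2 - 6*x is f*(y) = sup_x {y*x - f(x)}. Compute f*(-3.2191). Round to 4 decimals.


f*(y) = sup_x {y*x - a*x^2 - b*x} = sup_x {(y-b)*x - a*x^2}
FOC: (y - b) - 2a*x = 0 => x* = (y - b)/(2a)
x* = (-3.2191 + 6)/(2*3) = 0.4635
f*(-3.2191) = (y-b)^2/(4a) = (-3.2191 + 6)^2/(4*3)
= 7.7334/12 = 0.6445


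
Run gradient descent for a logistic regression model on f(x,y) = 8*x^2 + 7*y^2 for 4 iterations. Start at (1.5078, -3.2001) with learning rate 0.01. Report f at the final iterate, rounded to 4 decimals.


Gradient descent on f(x,y) = 8*x^2 + 7*y^2.
Starting point: (1.5078, -3.2001), alpha = 0.01
Step 1: grad_x = 2*8*1.5078 = 24.1248, grad_y = 2*7*-3.2001 = -44.8014
  x_1 = 1.5078 - 0.01*24.1248 = 1.2666
  y_1 = -3.2001 - 0.01*-44.8014 = -2.7521
Step 2: grad_x = 2*8*1.2666 = 20.2648, grad_y = 2*7*-2.7521 = -38.5292
  x_2 = 1.2666 - 0.01*20.2648 = 1.0639
  y_2 = -2.7521 - 0.01*-38.5292 = -2.3668
Step 3: grad_x = 2*8*1.0639 = 17.0225, grad_y = 2*7*-2.3668 = -33.1351
  x_3 = 1.0639 - 0.01*17.0225 = 0.8937
  y_3 = -2.3668 - 0.01*-33.1351 = -2.0354
Step 4: grad_x = 2*8*0.8937 = 14.2989, grad_y = 2*7*-2.0354 = -28.4962
  x_4 = 0.8937 - 0.01*14.2989 = 0.7507
  y_4 = -2.0354 - 0.01*-28.4962 = -1.7505
f(0.7507, -1.7505) = 8*0.7507^2 + 7*(-1.7505)^2 = 25.9576


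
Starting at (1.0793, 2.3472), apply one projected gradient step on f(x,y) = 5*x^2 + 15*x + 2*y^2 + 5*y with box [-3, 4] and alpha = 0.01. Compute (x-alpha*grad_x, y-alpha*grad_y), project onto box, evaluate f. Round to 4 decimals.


Step 1: Compute gradient at (1.0793, 2.3472).
grad_x = 2*5*1.0793 + 15 = 25.793
grad_y = 2*2*2.3472 + 5 = 14.3888
Step 2: Gradient step.
x_raw = 1.0793 - 0.01*25.793 = 0.8214
y_raw = 2.3472 - 0.01*14.3888 = 2.2033
Step 3: Project onto [-3, 4].
x_proj = clip(0.8214) = 0.8214
y_proj = clip(2.2033) = 2.2033
Step 4: Evaluate f.
f(0.8214, 2.2033) = 36.4195


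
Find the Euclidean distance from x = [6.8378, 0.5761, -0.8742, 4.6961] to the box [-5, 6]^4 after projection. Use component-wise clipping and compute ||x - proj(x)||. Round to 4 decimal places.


Project each component onto [-5, 6].
clip(6.8378) = 6.0, clip(0.5761) = 0.5761, clip(-0.8742) = -0.8742, clip(4.6961) = 4.6961
Projection = [6.0, 0.5761, -0.8742, 4.6961]
Squared diffs: [0.7019, 0.0, 0.0, 0.0]
Distance = sqrt(0.7019) = 0.8378


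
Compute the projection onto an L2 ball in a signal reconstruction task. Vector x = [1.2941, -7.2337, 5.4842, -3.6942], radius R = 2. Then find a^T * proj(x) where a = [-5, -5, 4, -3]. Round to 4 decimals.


Step 1: Compute ||x|| (intermediates to 6 decimals).
||x|| = sqrt(1.2941^2 + (-7.2337)^2 + 5.4842^2 + (-3.6942)^2) = 9.885579
Step 2: Project.
Since ||x|| > R, scale = R/||x|| = 2/9.885579 = 0.202315, proj(x) = scale * x
proj(x) = [0.261816, -1.463486, 1.109536, -0.747392]
Step 3: Dot product.
a^T * proj(x) = -5*0.261816 - 5*(-1.463486) + 4*1.109536 - 3*(-0.747392) = 12.6887


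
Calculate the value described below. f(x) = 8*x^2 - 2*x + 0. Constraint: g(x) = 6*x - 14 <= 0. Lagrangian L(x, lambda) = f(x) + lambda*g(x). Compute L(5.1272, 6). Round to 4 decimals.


Step 1: Evaluate f(x).
f(5.1272) = 8*5.1272^2 - 2*5.1272 + 0 = 200.051
Step 2: Evaluate g(x).
g(5.1272) = 6*5.1272 - 14 = 16.7632
Step 3: Compute Lagrangian.
L = 200.051 + 6*16.7632 = 300.6302


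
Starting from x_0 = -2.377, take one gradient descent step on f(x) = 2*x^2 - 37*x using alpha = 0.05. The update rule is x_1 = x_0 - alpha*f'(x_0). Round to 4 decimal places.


We compute the gradient at x_0 and apply the update.
f'(x) = 4*x - 37
f'(-2.377) = 4*-2.377 - 37 = -46.508
x_1 = -2.377 - 0.05*-46.508 = -0.0516


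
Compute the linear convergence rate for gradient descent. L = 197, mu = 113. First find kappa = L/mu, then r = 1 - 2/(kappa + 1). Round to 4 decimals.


Step 1: Compute the condition number.
kappa = L/mu = 197/113 = 1.7434
Step 2: Compute the convergence rate.
r = 1 - 2/(kappa + 1) = 1 - 2*mu/(L + mu) = (L - mu)/(L + mu) = 84/310 = 0.271


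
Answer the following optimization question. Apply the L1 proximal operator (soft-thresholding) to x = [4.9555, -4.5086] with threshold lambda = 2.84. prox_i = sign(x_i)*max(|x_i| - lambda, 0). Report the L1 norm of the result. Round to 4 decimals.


Soft-thresholding with lambda = 2.84:
prox(4.9555) = sign(4.9555)*max(|4.9555| - 2.84, 0) = 2.1155
prox(-4.5086) = sign(-4.5086)*max(|-4.5086| - 2.84, 0) = -1.6686
prox(x) = [2.1155, -1.6686]
||prox(x)||_1 = 2.1155 + 1.6686 = 3.7841


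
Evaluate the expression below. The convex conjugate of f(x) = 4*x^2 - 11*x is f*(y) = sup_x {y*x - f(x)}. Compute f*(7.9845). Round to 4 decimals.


f*(y) = sup_x {y*x - a*x^2 - b*x} = sup_x {(y-b)*x - a*x^2}
FOC: (y - b) - 2a*x = 0 => x* = (y - b)/(2a)
x* = (7.9845 + 11)/(2*4) = 2.3731
f*(7.9845) = (y-b)^2/(4a) = (7.9845 + 11)^2/(4*4)
= 360.4112/16 = 22.5257


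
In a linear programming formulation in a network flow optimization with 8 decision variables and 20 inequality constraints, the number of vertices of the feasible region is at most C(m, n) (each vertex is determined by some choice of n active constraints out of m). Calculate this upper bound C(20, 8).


Each vertex corresponds to some choice of n active constraints out of m, so the number of vertices is at most C(m, n) = m! / (n!(m-n)!).
m = 20, n = 8
Numerator: 20 * 19 * 18 * 17 * 16 * 15 * 14 * 13
Denominator: 8! = 40320
C(20, 8) = 125970


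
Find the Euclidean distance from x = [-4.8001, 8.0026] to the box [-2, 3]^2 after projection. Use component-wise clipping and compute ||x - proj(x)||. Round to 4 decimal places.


Project each component onto [-2, 3].
clip(-4.8001) = -2.0, clip(8.0026) = 3.0
Projection = [-2.0, 3.0]
Squared diffs: [7.8406, 25.026]
Distance = sqrt(32.8666) = 5.7329


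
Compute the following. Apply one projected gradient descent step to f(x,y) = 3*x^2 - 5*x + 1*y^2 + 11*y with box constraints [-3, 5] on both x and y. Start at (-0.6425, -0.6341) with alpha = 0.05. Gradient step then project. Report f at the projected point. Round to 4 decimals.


Step 1: Compute gradient at (-0.6425, -0.6341).
grad_x = 2*3*-0.6425 - 5 = -8.855
grad_y = 2*1*-0.6341 + 11 = 9.7318
Step 2: Gradient step.
x_raw = -0.6425 - 0.05*-8.855 = -0.1998
y_raw = -0.6341 - 0.05*9.7318 = -1.1207
Step 3: Project onto [-3, 5].
x_proj = clip(-0.1998) = -0.1998
y_proj = clip(-1.1207) = -1.1207
Step 4: Evaluate f.
f(-0.1998, -1.1207) = -9.9532


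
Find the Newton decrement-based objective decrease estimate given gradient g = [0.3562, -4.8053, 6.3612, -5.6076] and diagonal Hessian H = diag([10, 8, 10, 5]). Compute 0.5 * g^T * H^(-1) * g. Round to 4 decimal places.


Step 1: H is diagonal, so H^(-1) * g = [0.0356, -0.6007, 0.6361, -1.1215].
Step 2: g^T H^(-1) g = sum_i g_i^2 / H_ii
  = (0.3562)^2/10 + (-4.8053)^2/8 + (6.3612)^2/10 + (-5.6076)^2/5
  = 0.0127 + 2.8864 + 4.0465 + 6.289 = 13.2346
Step 3: Objective decrease = 0.5 * g^T H^(-1) g = 6.6173


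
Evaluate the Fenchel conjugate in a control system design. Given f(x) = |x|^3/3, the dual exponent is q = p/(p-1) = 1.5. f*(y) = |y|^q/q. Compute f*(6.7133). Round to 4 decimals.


The conjugate exponent q satisfies 1/p + 1/q = 1.
p = 3, so q = 3/(3 - 1) = 1.5
|y|^q = 6.7133^1.5 = 17.3942
f*(6.7133) = 17.3942 / 1.5 = 11.5961


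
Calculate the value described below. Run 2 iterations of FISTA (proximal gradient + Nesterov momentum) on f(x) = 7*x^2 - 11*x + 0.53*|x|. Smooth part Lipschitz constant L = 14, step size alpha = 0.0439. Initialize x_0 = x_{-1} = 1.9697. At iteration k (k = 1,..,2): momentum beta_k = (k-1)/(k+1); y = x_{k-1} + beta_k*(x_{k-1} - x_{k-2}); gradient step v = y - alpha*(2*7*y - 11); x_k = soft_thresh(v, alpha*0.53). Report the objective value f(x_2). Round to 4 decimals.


FISTA on f(x) = 7*x^2 - 11*x + 0.53*|x|
L = 14, alpha = 0.0439
Iteration 1: beta = 0.0, y = 1.9697 + 0.0*(1.9697 - 1.9697) = 1.9697
  grad(y) = 16.5758, v = y - alpha*grad = 1.242
  prox(v) = soft_thresh(1.242, 0.0233) = 1.2188
Iteration 2: beta = 0.3333, y = 1.2188 + 0.3333*(1.2188 - 1.9697) = 0.9684
  grad(y) = 2.5582, v = y - alpha*grad = 0.8561
  prox(v) = soft_thresh(0.8561, 0.0233) = 0.8329
f(x_2) = 7*0.8329^2 - 11*0.8329 + 0.53*|0.8329| = -3.8644


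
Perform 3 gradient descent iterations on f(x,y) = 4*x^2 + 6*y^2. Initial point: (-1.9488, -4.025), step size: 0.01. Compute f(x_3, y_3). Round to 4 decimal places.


Gradient descent on f(x,y) = 4*x^2 + 6*y^2.
Starting point: (-1.9488, -4.025), alpha = 0.01
Step 1: grad_x = 2*4*-1.9488 = -15.5904, grad_y = 2*6*-4.025 = -48.3
  x_1 = -1.9488 - 0.01*-15.5904 = -1.7929
  y_1 = -4.025 - 0.01*-48.3 = -3.542
Step 2: grad_x = 2*4*-1.7929 = -14.3432, grad_y = 2*6*-3.542 = -42.504
  x_2 = -1.7929 - 0.01*-14.3432 = -1.6495
  y_2 = -3.542 - 0.01*-42.504 = -3.117
Step 3: grad_x = 2*4*-1.6495 = -13.1957, grad_y = 2*6*-3.117 = -37.4035
  x_3 = -1.6495 - 0.01*-13.1957 = -1.5175
  y_3 = -3.117 - 0.01*-37.4035 = -2.7429
f(-1.5175, -2.7429) = 4*(-1.5175)^2 + 6*(-2.7429)^2 = 54.3531


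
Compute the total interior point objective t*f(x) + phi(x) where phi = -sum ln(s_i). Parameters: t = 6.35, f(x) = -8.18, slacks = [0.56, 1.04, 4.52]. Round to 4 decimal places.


Step 1: Compute log-barrier.
ln values: [-0.5798, 0.0392, 1.5085]
phi = -(-0.5798 + 0.0392 + 1.5085) = -0.9679
Step 2: Compute augmented objective.
t*f(x) = 6.35*-8.18 = -51.943
Total = -51.943 - 0.9679 = -52.9109


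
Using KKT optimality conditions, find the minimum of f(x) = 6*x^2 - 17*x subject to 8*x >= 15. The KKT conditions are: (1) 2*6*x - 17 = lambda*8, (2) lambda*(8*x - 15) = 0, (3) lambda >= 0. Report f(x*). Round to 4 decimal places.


Step 1: Try lambda = 0 (constraint inactive).
x_unc = 17/(2*6) = 1.4167
Check: 8*1.4167 = 11.3336 < 15 -- violated!
Step 2: Constraint must be active: 8*x = 15
x* = 15/8 = 1.875
lambda = (2*6*1.875 - 17)/8 = 0.6875
Step 3: Compute optimal value.
f(x*) = 6*1.875^2 - 17*1.875 = -10.7813


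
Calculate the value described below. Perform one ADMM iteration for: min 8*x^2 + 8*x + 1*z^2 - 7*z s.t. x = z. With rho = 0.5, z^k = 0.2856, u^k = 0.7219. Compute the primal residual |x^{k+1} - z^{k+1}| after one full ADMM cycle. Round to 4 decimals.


ADMM iteration with rho = 0.5, z^k = 0.2856, u^k = 0.7219
Step 1: x-update.
Minimize 8*x^2 + 8*x + (0.5/2)*(x - 0.2856 + 0.7219)^2
FOC: (2*8 + 0.5)*x = -8 + 0.5*(0.2856 - 0.7219)
x^{k+1} = -0.4981
Step 2: z-update.
Minimize 1*z^2 - 7*z + (0.5/2)*(-0.4981 - z + 0.7219)^2
FOC: (2*1 + 0.5)*z = 7 + 0.5*(-0.4981 + 0.7219)
z^{k+1} = 2.8448
Step 3: u-update.
u^{k+1} = 0.7219 - 0.4981 - 2.8448 = -2.6209
Step 4: Primal residual = |-0.4981 - 2.8448| = 3.3428


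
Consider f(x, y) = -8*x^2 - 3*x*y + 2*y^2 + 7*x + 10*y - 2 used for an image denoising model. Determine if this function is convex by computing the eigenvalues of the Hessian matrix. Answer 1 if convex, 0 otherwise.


The Hessian of f(x,y) = -8*x^2 - 3*x*y + 2*y^2 + 7*x + 10*y - 2 is:
H = [[-16, -3], [-3, 4]]
Trace = -16 + 4 = -12
Determinant = -16*4 - (-3)^2 = -73
Discriminant = (-12)^2 - 4*-73 = 436.0
Eigenvalues: lambda_1 = -16.4403, lambda_2 = 4.4403
The function is not convex.

0


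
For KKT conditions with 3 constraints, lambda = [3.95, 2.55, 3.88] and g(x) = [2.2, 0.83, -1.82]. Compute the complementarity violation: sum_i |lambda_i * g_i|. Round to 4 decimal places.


KKT complementary slackness check:
lambda_1 * g_1 = 3.95 * 2.2 = 8.69
lambda_2 * g_2 = 2.55 * 0.83 = 2.1165
lambda_3 * g_3 = 3.88 * -1.82 = -7.0616
Total violation = 8.69 + 2.1165 + 7.0616 = 17.8681


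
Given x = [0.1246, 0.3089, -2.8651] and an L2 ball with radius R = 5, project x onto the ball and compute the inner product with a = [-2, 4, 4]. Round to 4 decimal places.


Step 1: Compute ||x|| (intermediates to 6 decimals).
||x|| = sqrt(0.1246^2 + 0.3089^2 + (-2.8651)^2) = 2.884396
Step 2: Project.
Since ||x|| <= R, proj = x (no scaling needed).
proj(x) = [0.1246, 0.3089, -2.8651]
Step 3: Dot product.
a^T * proj(x) = -2*0.1246 + 4*0.3089 + 4*(-2.8651) = -10.474


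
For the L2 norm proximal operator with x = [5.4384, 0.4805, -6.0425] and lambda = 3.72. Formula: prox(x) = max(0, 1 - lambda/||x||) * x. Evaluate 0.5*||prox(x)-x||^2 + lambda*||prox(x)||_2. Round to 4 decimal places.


Step 1: Compute ||x||.
||x|| = 8.1436
Step 2: Compute scaling factor.
scale = max(0, 1 - 3.72/8.1436) = 0.5432
Step 3: prox(x) = [2.9541, 0.261, -3.2823]
||prox(x)|| = 4.4236
Step 4: Proximal objective.
0.5*||prox-x||^2 = 6.9192
lambda*||prox|| = 16.4558
Total = 23.3751


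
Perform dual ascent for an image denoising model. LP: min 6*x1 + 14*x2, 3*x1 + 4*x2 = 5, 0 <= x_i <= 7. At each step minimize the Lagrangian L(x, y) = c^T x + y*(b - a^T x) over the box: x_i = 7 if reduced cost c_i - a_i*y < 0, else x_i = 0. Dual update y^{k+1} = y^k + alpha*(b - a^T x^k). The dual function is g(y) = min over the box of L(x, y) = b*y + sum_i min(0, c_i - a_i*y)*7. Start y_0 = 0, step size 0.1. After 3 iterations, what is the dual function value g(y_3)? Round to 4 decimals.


Dual ascent for LP: min 6*x1 + 14*x2, 3*x1 + 4*x2 = 5, 0 <= x_i <= 7
Step 1: y^k = 0.0, reduced costs: (6.0, 14.0)
  x^k = (0.0, 0.0), subgradient = b - a^T x = 5.0
  y^{k+1} = 0.0 + 0.1*5.0 = 0.5
Step 2: y^k = 0.5, reduced costs: (4.5, 12.0)
  x^k = (0.0, 0.0), subgradient = b - a^T x = 5.0
  y^{k+1} = 0.5 + 0.1*5.0 = 1.0
Step 3: y^k = 1.0, reduced costs: (3.0, 10.0)
  x^k = (0.0, 0.0), subgradient = b - a^T x = 5.0
  y^{k+1} = 1.0 + 0.1*5.0 = 1.5
Dual objective at y_3 = 1.5: reduced costs (1.5, 8.0), box minimizer x = (0.0, 0.0)
g(y_3) = b*y + (c1 - a1*y)*x1 + (c2 - a2*y)*x2 = 5*1.5 + 1.5*0.0 + 8.0*0.0 = 7.5 + 0.0 + 0.0 = 7.5


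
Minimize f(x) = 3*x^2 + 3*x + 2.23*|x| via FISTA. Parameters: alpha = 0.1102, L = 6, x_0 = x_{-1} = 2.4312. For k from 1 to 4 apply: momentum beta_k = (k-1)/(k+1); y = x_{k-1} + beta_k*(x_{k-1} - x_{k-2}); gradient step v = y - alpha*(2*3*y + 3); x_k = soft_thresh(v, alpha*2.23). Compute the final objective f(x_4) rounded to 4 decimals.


FISTA on f(x) = 3*x^2 + 3*x + 2.23*|x|
L = 6, alpha = 0.1102
Iteration 1: beta = 0.0, y = 2.4312 + 0.0*(2.4312 - 2.4312) = 2.4312
  grad(y) = 17.5872, v = y - alpha*grad = 0.4931
  prox(v) = soft_thresh(0.4931, 0.2457) = 0.2473
Iteration 2: beta = 0.3333, y = 0.2473 + 0.3333*(0.2473 - 2.4312) = -0.4806
  grad(y) = 0.1164, v = y - alpha*grad = -0.4934
  prox(v) = soft_thresh(-0.4934, 0.2457) = -0.2477
Iteration 3: beta = 0.5, y = -0.2477 + 0.5*(-0.2477 - 0.2473) = -0.4952
  grad(y) = 0.0288, v = y - alpha*grad = -0.4984
  prox(v) = soft_thresh(-0.4984, 0.2457) = -0.2526
Iteration 4: beta = 0.6, y = -0.2526 + 0.6*(-0.2526 + 0.2477) = -0.2556
  grad(y) = 1.4664, v = y - alpha*grad = -0.4172
  prox(v) = soft_thresh(-0.4172, 0.2457) = -0.1714
f(x_4) = 3*(-0.1714)^2 + 3*(-0.1714) + 2.23*|-0.1714| = -0.0438


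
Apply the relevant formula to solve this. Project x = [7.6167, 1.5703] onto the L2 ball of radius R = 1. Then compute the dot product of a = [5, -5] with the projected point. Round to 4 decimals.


Step 1: Compute ||x|| (intermediates to 6 decimals).
||x|| = sqrt(7.6167^2 + 1.5703^2) = 7.776886
Step 2: Project.
Since ||x|| > R, scale = R/||x|| = 1/7.776886 = 0.128586, proj(x) = scale * x
proj(x) = [0.979401, 0.201919]
Step 3: Dot product.
a^T * proj(x) = 5*0.979401 - 5*0.201919 = 3.8874


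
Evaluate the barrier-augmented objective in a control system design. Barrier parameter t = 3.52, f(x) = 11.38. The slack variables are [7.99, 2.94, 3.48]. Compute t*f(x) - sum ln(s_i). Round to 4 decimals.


Step 1: Compute log-barrier.
ln values: [2.0782, 1.0784, 1.247]
phi = -(2.0782 + 1.0784 + 1.247) = -4.4036
Step 2: Compute augmented objective.
t*f(x) = 3.52*11.38 = 40.0576
Total = 40.0576 - 4.4036 = 35.654


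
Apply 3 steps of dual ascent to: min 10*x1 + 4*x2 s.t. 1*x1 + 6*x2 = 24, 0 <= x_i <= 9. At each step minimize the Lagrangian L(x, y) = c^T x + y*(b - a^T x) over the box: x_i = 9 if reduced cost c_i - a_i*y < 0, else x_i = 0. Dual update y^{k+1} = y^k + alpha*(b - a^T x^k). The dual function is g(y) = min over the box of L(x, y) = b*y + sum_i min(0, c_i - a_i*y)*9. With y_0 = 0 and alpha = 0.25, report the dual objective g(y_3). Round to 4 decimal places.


Dual ascent for LP: min 10*x1 + 4*x2, 1*x1 + 6*x2 = 24, 0 <= x_i <= 9
Step 1: y^k = 0.0, reduced costs: (10.0, 4.0)
  x^k = (0.0, 0.0), subgradient = b - a^T x = 24.0
  y^{k+1} = 0.0 + 0.25*24.0 = 6.0
Step 2: y^k = 6.0, reduced costs: (4.0, -32.0)
  x^k = (0.0, 9.0), subgradient = b - a^T x = -30.0
  y^{k+1} = 6.0 + 0.25*-30.0 = -1.5
Step 3: y^k = -1.5, reduced costs: (11.5, 13.0)
  x^k = (0.0, 0.0), subgradient = b - a^T x = 24.0
  y^{k+1} = -1.5 + 0.25*24.0 = 4.5
Dual objective at y_3 = 4.5: reduced costs (5.5, -23.0), box minimizer x = (0.0, 9.0)
g(y_3) = b*y + (c1 - a1*y)*x1 + (c2 - a2*y)*x2 = 24*4.5 + 5.5*0.0 + (-23.0)*9.0 = 108.0 + 0.0 - 207.0 = -99.0


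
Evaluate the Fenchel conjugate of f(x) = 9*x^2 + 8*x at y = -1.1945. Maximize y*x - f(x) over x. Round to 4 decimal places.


f*(y) = sup_x {y*x - a*x^2 - b*x} = sup_x {(y-b)*x - a*x^2}
FOC: (y - b) - 2a*x = 0 => x* = (y - b)/(2a)
x* = (-1.1945 - 8)/(2*9) = -0.5108
f*(-1.1945) = (y-b)^2/(4a) = (-1.1945 - 8)^2/(4*9)
= 84.5388/36 = 2.3483


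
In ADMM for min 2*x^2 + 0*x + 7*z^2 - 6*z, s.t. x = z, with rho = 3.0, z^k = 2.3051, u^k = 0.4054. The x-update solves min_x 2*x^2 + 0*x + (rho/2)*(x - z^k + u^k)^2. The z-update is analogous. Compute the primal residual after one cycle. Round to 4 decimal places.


ADMM iteration with rho = 3.0, z^k = 2.3051, u^k = 0.4054
Step 1: x-update.
Minimize 2*x^2 + 0*x + (3.0/2)*(x - 2.3051 + 0.4054)^2
FOC: (2*2 + 3.0)*x = 0 + 3.0*(2.3051 - 0.4054)
x^{k+1} = 0.8142
Step 2: z-update.
Minimize 7*z^2 - 6*z + (3.0/2)*(0.8142 - z + 0.4054)^2
FOC: (2*7 + 3.0)*z = 6 + 3.0*(0.8142 + 0.4054)
z^{k+1} = 0.5682
Step 3: u-update.
u^{k+1} = 0.4054 + 0.8142 - 0.5682 = 0.6514
Step 4: Primal residual = |0.8142 - 0.5682| = 0.246


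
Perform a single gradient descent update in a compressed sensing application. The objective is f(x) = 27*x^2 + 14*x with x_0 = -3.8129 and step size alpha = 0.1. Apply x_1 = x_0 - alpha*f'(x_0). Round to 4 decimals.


We compute the gradient at x_0 and apply the update.
f'(x) = 54*x + 14
f'(-3.8129) = 54*-3.8129 + 14 = -191.8966
x_1 = -3.8129 - 0.1*-191.8966 = 15.3768


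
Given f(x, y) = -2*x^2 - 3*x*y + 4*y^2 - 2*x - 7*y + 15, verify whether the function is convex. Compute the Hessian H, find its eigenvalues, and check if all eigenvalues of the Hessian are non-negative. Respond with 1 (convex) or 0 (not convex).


The Hessian of f(x,y) = -2*x^2 - 3*x*y + 4*y^2 - 2*x - 7*y + 15 is:
H = [[-4, -3], [-3, 8]]
Trace = -4 + 8 = 4
Determinant = -4*8 - (-3)^2 = -41
Discriminant = (4)^2 - 4*-41 = 180.0
Eigenvalues: lambda_1 = -4.7082, lambda_2 = 8.7082
The function is not convex.

0


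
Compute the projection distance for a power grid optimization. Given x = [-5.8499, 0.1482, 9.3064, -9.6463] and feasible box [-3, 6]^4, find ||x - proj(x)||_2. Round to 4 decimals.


Project each component onto [-3, 6].
clip(-5.8499) = -3.0, clip(0.1482) = 0.1482, clip(9.3064) = 6.0, clip(-9.6463) = -3.0
Projection = [-3.0, 0.1482, 6.0, -3.0]
Squared diffs: [8.1219, 0.0, 10.9323, 44.1733]
Distance = sqrt(63.2275) = 7.9516


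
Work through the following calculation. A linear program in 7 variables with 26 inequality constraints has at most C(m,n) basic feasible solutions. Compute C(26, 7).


Each vertex corresponds to some choice of n active constraints out of m, so the number of vertices is at most C(m, n) = m! / (n!(m-n)!).
m = 26, n = 7
Numerator: 26 * 25 * 24 * 23 * 22 * 21 * 20
Denominator: 7! = 5040
C(26, 7) = 657800


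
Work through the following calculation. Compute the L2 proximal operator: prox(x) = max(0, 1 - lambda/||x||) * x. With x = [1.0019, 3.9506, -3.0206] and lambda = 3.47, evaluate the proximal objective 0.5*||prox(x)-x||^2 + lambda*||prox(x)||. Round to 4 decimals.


Step 1: Compute ||x||.
||x|| = 5.073
Step 2: Compute scaling factor.
scale = max(0, 1 - 3.47/5.073) = 0.316
Step 3: prox(x) = [0.3166, 1.2483, -0.9545]
||prox(x)|| = 1.603
Step 4: Proximal objective.
0.5*||prox-x||^2 = 6.0205
lambda*||prox|| = 5.5624
Total = 11.5828


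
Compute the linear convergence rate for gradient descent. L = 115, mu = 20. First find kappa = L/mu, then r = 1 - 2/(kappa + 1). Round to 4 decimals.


Step 1: Compute the condition number.
kappa = L/mu = 115/20 = 5.75
Step 2: Compute the convergence rate.
r = 1 - 2/(kappa + 1) = 1 - 2*mu/(L + mu) = (L - mu)/(L + mu) = 95/135 = 0.7037


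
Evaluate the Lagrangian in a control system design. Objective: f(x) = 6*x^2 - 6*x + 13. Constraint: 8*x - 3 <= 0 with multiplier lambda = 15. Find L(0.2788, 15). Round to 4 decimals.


Step 1: Evaluate f(x).
f(0.2788) = 6*0.2788^2 - 6*0.2788 + 13 = 11.7936
Step 2: Evaluate g(x).
g(0.2788) = 8*0.2788 - 3 = -0.7696
Step 3: Compute Lagrangian.
L = 11.7936 + 15*-0.7696 = 0.2496


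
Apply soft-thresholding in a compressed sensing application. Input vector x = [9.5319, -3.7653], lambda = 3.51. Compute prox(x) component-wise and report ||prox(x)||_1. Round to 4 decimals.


Soft-thresholding with lambda = 3.51:
prox(9.5319) = sign(9.5319)*max(|9.5319| - 3.51, 0) = 6.0219
prox(-3.7653) = sign(-3.7653)*max(|-3.7653| - 3.51, 0) = -0.2553
prox(x) = [6.0219, -0.2553]
||prox(x)||_1 = 6.0219 + 0.2553 = 6.2772


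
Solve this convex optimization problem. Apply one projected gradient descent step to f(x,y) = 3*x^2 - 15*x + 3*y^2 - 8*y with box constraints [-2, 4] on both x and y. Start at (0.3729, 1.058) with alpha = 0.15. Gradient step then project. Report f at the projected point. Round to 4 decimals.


Step 1: Compute gradient at (0.3729, 1.058).
grad_x = 2*3*0.3729 - 15 = -12.7626
grad_y = 2*3*1.058 - 8 = -1.652
Step 2: Gradient step.
x_raw = 0.3729 - 0.15*-12.7626 = 2.2873
y_raw = 1.058 - 0.15*-1.652 = 1.3058
Step 3: Project onto [-2, 4].
x_proj = clip(2.2873) = 2.2873
y_proj = clip(1.3058) = 1.3058
Step 4: Evaluate f.
f(2.2873, 1.3058) = -23.9453


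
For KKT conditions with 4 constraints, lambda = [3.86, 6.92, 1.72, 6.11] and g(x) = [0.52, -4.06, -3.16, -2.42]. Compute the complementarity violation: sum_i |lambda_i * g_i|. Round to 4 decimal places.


KKT complementary slackness check:
lambda_1 * g_1 = 3.86 * 0.52 = 2.0072
lambda_2 * g_2 = 6.92 * -4.06 = -28.0952
lambda_3 * g_3 = 1.72 * -3.16 = -5.4352
lambda_4 * g_4 = 6.11 * -2.42 = -14.7862
Total violation = 2.0072 + 28.0952 + 5.4352 + 14.7862 = 50.3238


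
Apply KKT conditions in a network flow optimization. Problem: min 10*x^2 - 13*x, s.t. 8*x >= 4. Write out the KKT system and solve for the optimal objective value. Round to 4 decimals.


Step 1: Try lambda = 0 (constraint inactive).
Stationarity: 2*10*x - 13 = 0
x* = 13/(2*10) = 0.65
Check constraint: 8*0.65 = 5.2 >= 4 -- satisfied.
Step 2: Compute optimal value.
f(x*) = 10*0.65^2 - 13*0.65 = -4.225


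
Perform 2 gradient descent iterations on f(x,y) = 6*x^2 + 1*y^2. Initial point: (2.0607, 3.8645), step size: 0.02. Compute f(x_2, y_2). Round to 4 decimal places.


Gradient descent on f(x,y) = 6*x^2 + 1*y^2.
Starting point: (2.0607, 3.8645), alpha = 0.02
Step 1: grad_x = 2*6*2.0607 = 24.7284, grad_y = 2*1*3.8645 = 7.729
  x_1 = 2.0607 - 0.02*24.7284 = 1.5661
  y_1 = 3.8645 - 0.02*7.729 = 3.7099
Step 2: grad_x = 2*6*1.5661 = 18.7936, grad_y = 2*1*3.7099 = 7.4198
  x_2 = 1.5661 - 0.02*18.7936 = 1.1903
  y_2 = 3.7099 - 0.02*7.4198 = 3.5615
f(1.1903, 3.5615) = 6*1.1903^2 + 1*3.5615^2 = 21.1848


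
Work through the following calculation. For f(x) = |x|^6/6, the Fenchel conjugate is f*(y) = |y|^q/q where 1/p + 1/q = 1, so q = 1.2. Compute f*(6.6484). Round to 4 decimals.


The conjugate exponent q satisfies 1/p + 1/q = 1.
p = 6, so q = 6/(6 - 1) = 1.2
|y|^q = 6.6484^1.2 = 9.7109
f*(6.6484) = 9.7109 / 1.2 = 8.0924


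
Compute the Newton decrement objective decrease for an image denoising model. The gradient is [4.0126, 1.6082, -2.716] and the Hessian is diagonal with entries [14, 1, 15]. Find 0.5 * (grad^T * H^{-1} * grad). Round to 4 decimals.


Step 1: H is diagonal, so H^(-1) * g = [0.2866, 1.6082, -0.1811].
Step 2: g^T H^(-1) g = sum_i g_i^2 / H_ii
  = (4.0126)^2/14 + (1.6082)^2/1 + (-2.716)^2/15
  = 1.1501 + 2.5863 + 0.4918 = 4.2282
Step 3: Objective decrease = 0.5 * g^T H^(-1) g = 2.1141


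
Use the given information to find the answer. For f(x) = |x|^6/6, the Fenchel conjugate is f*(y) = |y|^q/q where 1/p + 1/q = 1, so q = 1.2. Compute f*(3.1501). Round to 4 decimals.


The conjugate exponent q satisfies 1/p + 1/q = 1.
p = 6, so q = 6/(6 - 1) = 1.2
|y|^q = 3.1501^1.2 = 3.9627
f*(3.1501) = 3.9627 / 1.2 = 3.3022


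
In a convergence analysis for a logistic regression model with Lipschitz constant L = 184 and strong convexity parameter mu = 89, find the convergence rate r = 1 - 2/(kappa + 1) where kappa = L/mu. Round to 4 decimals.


Step 1: Compute the condition number.
kappa = L/mu = 184/89 = 2.0674
Step 2: Compute the convergence rate.
r = 1 - 2/(kappa + 1) = 1 - 2*mu/(L + mu) = (L - mu)/(L + mu) = 95/273 = 0.348


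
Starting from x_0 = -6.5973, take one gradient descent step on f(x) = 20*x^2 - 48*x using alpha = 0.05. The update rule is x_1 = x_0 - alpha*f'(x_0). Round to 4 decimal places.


We compute the gradient at x_0 and apply the update.
f'(x) = 40*x - 48
f'(-6.5973) = 40*-6.5973 - 48 = -311.892
x_1 = -6.5973 - 0.05*-311.892 = 8.9973


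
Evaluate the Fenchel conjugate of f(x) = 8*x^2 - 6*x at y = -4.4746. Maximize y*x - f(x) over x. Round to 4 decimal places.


f*(y) = sup_x {y*x - a*x^2 - b*x} = sup_x {(y-b)*x - a*x^2}
FOC: (y - b) - 2a*x = 0 => x* = (y - b)/(2a)
x* = (-4.4746 + 6)/(2*8) = 0.0953
f*(-4.4746) = (y-b)^2/(4a) = (-4.4746 + 6)^2/(4*8)
= 2.3268/32 = 0.0727


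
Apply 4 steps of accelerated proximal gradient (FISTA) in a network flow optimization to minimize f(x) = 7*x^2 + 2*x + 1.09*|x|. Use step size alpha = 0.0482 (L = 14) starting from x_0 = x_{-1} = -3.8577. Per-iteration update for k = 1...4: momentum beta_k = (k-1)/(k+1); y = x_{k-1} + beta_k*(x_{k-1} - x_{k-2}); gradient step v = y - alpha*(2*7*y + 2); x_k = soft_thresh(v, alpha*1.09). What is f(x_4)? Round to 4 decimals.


FISTA on f(x) = 7*x^2 + 2*x + 1.09*|x|
L = 14, alpha = 0.0482
Iteration 1: beta = 0.0, y = -3.8577 + 0.0*(-3.8577 + 3.8577) = -3.8577
  grad(y) = -52.0078, v = y - alpha*grad = -1.3509
  prox(v) = soft_thresh(-1.3509, 0.0525) = -1.2984
Iteration 2: beta = 0.3333, y = -1.2984 + 0.3333*(-1.2984 + 3.8577) = -0.4453
  grad(y) = -4.2339, v = y - alpha*grad = -0.2412
  prox(v) = soft_thresh(-0.2412, 0.0525) = -0.1887
Iteration 3: beta = 0.5, y = -0.1887 + 0.5*(-0.1887 + 1.2984) = 0.3662
  grad(y) = 7.1267, v = y - alpha*grad = 0.0227
  prox(v) = soft_thresh(0.0227, 0.0525) = 0.0
Iteration 4: beta = 0.6, y = 0.0 + 0.6*(0.0 + 0.1887) = 0.1132
  grad(y) = 3.5848, v = y - alpha*grad = -0.0596
  prox(v) = soft_thresh(-0.0596, 0.0525) = -0.007
f(x_4) = 7*(-0.007)^2 + 2*(-0.007) + 1.09*|-0.007| = -0.0061


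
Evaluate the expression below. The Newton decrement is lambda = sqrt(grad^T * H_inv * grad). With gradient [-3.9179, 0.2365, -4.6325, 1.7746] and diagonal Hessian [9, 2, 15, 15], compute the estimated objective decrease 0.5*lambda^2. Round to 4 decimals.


Step 1: H is diagonal, so H^(-1) * g = [-0.4353, 0.1183, -0.3088, 0.1183].
Step 2: g^T H^(-1) g = sum_i g_i^2 / H_ii
  = (-3.9179)^2/9 + (0.2365)^2/2 + (-4.6325)^2/15 + (1.7746)^2/15
  = 1.7055 + 0.028 + 1.4307 + 0.2099 = 3.3741
Step 3: Objective decrease = 0.5 * g^T H^(-1) g = 1.6871


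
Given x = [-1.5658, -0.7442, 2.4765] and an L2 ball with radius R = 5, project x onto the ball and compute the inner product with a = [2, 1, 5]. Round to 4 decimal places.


Step 1: Compute ||x|| (intermediates to 6 decimals).
||x|| = sqrt((-1.5658)^2 + (-0.7442)^2 + 2.4765^2) = 3.023014
Step 2: Project.
Since ||x|| <= R, proj = x (no scaling needed).
proj(x) = [-1.5658, -0.7442, 2.4765]
Step 3: Dot product.
a^T * proj(x) = 2*(-1.5658) + 1*(-0.7442) + 5*2.4765 = 8.5067


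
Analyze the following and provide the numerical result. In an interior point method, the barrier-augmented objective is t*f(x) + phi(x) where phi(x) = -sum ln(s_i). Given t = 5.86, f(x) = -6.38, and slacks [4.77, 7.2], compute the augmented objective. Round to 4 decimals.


Step 1: Compute log-barrier.
ln values: [1.5623, 1.9741]
phi = -(1.5623 + 1.9741) = -3.5364
Step 2: Compute augmented objective.
t*f(x) = 5.86*-6.38 = -37.3868
Total = -37.3868 - 3.5364 = -40.9232


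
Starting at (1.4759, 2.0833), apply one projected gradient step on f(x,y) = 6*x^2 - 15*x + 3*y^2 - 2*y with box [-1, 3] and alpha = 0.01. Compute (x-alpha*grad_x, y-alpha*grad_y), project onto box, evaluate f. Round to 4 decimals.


Step 1: Compute gradient at (1.4759, 2.0833).
grad_x = 2*6*1.4759 - 15 = 2.7108
grad_y = 2*3*2.0833 - 2 = 10.4998
Step 2: Gradient step.
x_raw = 1.4759 - 0.01*2.7108 = 1.4488
y_raw = 2.0833 - 0.01*10.4998 = 1.9783
Step 3: Project onto [-1, 3].
x_proj = clip(1.4488) = 1.4488
y_proj = clip(1.9783) = 1.9783
Step 4: Evaluate f.
f(1.4488, 1.9783) = -1.3535


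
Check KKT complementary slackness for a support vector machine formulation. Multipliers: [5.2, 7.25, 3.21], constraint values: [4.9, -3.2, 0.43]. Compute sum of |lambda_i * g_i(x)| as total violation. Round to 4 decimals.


KKT complementary slackness check:
lambda_1 * g_1 = 5.2 * 4.9 = 25.48
lambda_2 * g_2 = 7.25 * -3.2 = -23.2
lambda_3 * g_3 = 3.21 * 0.43 = 1.3803
Total violation = 25.48 + 23.2 + 1.3803 = 50.0603


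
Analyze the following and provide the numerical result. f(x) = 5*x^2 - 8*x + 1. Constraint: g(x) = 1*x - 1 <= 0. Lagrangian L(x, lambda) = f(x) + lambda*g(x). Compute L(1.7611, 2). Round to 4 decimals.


Step 1: Evaluate f(x).
f(1.7611) = 5*1.7611^2 - 8*1.7611 + 1 = 2.4186
Step 2: Evaluate g(x).
g(1.7611) = 1*1.7611 - 1 = 0.7611
Step 3: Compute Lagrangian.
L = 2.4186 + 2*0.7611 = 3.9408


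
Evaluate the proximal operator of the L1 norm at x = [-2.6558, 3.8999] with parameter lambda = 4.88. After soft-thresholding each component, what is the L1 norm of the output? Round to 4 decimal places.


Soft-thresholding with lambda = 4.88:
prox(-2.6558) = sign(-2.6558)*max(|-2.6558| - 4.88, 0) = 0.0
prox(3.8999) = sign(3.8999)*max(|3.8999| - 4.88, 0) = 0.0
prox(x) = [0.0, 0.0]
||prox(x)||_1 = 0.0 + 0.0 = 0.0


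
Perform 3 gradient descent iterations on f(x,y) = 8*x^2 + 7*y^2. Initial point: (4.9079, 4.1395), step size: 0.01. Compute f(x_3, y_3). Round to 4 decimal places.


Gradient descent on f(x,y) = 8*x^2 + 7*y^2.
Starting point: (4.9079, 4.1395), alpha = 0.01
Step 1: grad_x = 2*8*4.9079 = 78.5264, grad_y = 2*7*4.1395 = 57.953
  x_1 = 4.9079 - 0.01*78.5264 = 4.1226
  y_1 = 4.1395 - 0.01*57.953 = 3.56
Step 2: grad_x = 2*8*4.1226 = 65.9622, grad_y = 2*7*3.56 = 49.8396
  x_2 = 4.1226 - 0.01*65.9622 = 3.463
  y_2 = 3.56 - 0.01*49.8396 = 3.0616
Step 3: grad_x = 2*8*3.463 = 55.4082, grad_y = 2*7*3.0616 = 42.862
  x_3 = 3.463 - 0.01*55.4082 = 2.9089
  y_3 = 3.0616 - 0.01*42.862 = 2.633
f(2.9089, 2.633) = 8*2.9089^2 + 7*2.633^2 = 116.2222


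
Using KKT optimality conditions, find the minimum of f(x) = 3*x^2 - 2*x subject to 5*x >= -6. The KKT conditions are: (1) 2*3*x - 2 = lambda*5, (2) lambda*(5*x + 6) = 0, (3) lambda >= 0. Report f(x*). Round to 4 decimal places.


Step 1: Try lambda = 0 (constraint inactive).
Stationarity: 2*3*x - 2 = 0
x* = 2/(2*3) = 1/3 = 0.3333 (rounded; the exact value 1/3 is used below)
Check constraint: 5*0.3333 = 1.6665 >= -6 -- satisfied.
Step 2: Compute optimal value.
f(x*) = 3*(1/3)^2 - 2*(1/3) = -0.3333


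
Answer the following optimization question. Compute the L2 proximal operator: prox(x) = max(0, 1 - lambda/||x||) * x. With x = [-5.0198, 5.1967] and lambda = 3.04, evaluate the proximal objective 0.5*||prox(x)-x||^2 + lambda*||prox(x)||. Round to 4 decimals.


Step 1: Compute ||x||.
||x|| = 7.2252
Step 2: Compute scaling factor.
scale = max(0, 1 - 3.04/7.2252) = 0.5793
Step 3: prox(x) = [-2.9077, 3.0102]
||prox(x)|| = 4.1852
Step 4: Proximal objective.
0.5*||prox-x||^2 = 4.6208
lambda*||prox|| = 12.723
Total = 17.3439


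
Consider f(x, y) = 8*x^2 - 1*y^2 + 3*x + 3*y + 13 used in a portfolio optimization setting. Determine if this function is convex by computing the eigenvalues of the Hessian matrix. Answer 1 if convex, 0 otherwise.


The Hessian of f(x,y) = 8*x^2 - 1*y^2 + 3*x + 3*y + 13 is:
H = [[16, 0], [0, -2]]
Trace = 16 - 2 = 14
Determinant = 16*-2 - (0)^2 = -32
Discriminant = (14)^2 - 4*-32 = 324.0
Eigenvalues: lambda_1 = -2.0, lambda_2 = 16.0
The function is not convex.

0


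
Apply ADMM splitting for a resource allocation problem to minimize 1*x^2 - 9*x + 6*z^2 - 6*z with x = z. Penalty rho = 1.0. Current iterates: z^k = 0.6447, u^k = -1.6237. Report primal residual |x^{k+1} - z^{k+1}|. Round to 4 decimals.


ADMM iteration with rho = 1.0, z^k = 0.6447, u^k = -1.6237
Step 1: x-update.
Minimize 1*x^2 - 9*x + (1.0/2)*(x - 0.6447 - 1.6237)^2
FOC: (2*1 + 1.0)*x = 9 + 1.0*(0.6447 + 1.6237)
x^{k+1} = 3.7561
Step 2: z-update.
Minimize 6*z^2 - 6*z + (1.0/2)*(3.7561 - z - 1.6237)^2
FOC: (2*6 + 1.0)*z = 6 + 1.0*(3.7561 - 1.6237)
z^{k+1} = 0.6256
Step 3: u-update.
u^{k+1} = -1.6237 + 3.7561 - 0.6256 = 1.5069
Step 4: Primal residual = |3.7561 - 0.6256| = 3.1306


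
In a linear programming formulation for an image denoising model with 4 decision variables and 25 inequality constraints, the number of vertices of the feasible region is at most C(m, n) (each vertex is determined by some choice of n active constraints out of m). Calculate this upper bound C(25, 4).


Each vertex corresponds to some choice of n active constraints out of m, so the number of vertices is at most C(m, n) = m! / (n!(m-n)!).
m = 25, n = 4
Numerator: 25 * 24 * 23 * 22
Denominator: 4! = 24
C(25, 4) = 12650


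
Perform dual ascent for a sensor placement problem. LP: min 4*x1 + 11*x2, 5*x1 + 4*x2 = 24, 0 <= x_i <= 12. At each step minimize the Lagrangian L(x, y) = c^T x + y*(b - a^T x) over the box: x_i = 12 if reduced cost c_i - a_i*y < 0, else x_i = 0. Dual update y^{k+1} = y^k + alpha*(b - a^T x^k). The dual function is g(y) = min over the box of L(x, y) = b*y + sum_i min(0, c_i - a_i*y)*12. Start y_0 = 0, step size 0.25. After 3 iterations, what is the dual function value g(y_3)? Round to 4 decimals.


Dual ascent for LP: min 4*x1 + 11*x2, 5*x1 + 4*x2 = 24, 0 <= x_i <= 12
Step 1: y^k = 0.0, reduced costs: (4.0, 11.0)
  x^k = (0.0, 0.0), subgradient = b - a^T x = 24.0
  y^{k+1} = 0.0 + 0.25*24.0 = 6.0
Step 2: y^k = 6.0, reduced costs: (-26.0, -13.0)
  x^k = (12.0, 12.0), subgradient = b - a^T x = -84.0
  y^{k+1} = 6.0 + 0.25*-84.0 = -15.0
Step 3: y^k = -15.0, reduced costs: (79.0, 71.0)
  x^k = (0.0, 0.0), subgradient = b - a^T x = 24.0
  y^{k+1} = -15.0 + 0.25*24.0 = -9.0
Dual objective at y_3 = -9.0: reduced costs (49.0, 47.0), box minimizer x = (0.0, 0.0)
g(y_3) = b*y + (c1 - a1*y)*x1 + (c2 - a2*y)*x2 = 24*(-9.0) + 49.0*0.0 + 47.0*0.0 = -216.0 + 0.0 + 0.0 = -216.0


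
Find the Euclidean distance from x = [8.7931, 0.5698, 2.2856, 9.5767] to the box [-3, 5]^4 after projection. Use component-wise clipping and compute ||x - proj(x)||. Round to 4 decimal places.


Project each component onto [-3, 5].
clip(8.7931) = 5.0, clip(0.5698) = 0.5698, clip(2.2856) = 2.2856, clip(9.5767) = 5.0
Projection = [5.0, 0.5698, 2.2856, 5.0]
Squared diffs: [14.3876, 0.0, 0.0, 20.9462]
Distance = sqrt(35.3338) = 5.9442


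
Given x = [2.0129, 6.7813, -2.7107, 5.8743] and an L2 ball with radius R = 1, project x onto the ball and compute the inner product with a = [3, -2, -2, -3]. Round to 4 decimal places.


Step 1: Compute ||x|| (intermediates to 6 decimals).
||x|| = sqrt(2.0129^2 + 6.7813^2 + (-2.7107)^2 + 5.8743^2) = 9.586088
Step 2: Project.
Since ||x|| > R, scale = R/||x|| = 1/9.586088 = 0.104318, proj(x) = scale * x
proj(x) = [0.209982, 0.707412, -0.282775, 0.612795]
Step 3: Dot product.
a^T * proj(x) = 3*0.209982 - 2*0.707412 - 2*(-0.282775) - 3*0.612795 = -2.0577


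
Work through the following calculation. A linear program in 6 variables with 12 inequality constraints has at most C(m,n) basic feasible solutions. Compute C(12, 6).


Each vertex corresponds to some choice of n active constraints out of m, so the number of vertices is at most C(m, n) = m! / (n!(m-n)!).
m = 12, n = 6
Numerator: 12 * 11 * 10 * 9 * 8 * 7
Denominator: 6! = 720
C(12, 6) = 924


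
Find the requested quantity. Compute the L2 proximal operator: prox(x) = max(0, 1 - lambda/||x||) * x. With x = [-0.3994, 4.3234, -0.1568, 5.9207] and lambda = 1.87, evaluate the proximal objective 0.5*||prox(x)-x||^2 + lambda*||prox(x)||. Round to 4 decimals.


Step 1: Compute ||x||.
||x|| = 7.3437
Step 2: Compute scaling factor.
scale = max(0, 1 - 1.87/7.3437) = 0.7454
Step 3: prox(x) = [-0.2977, 3.2225, -0.1169, 4.4131]
||prox(x)|| = 5.4737
Step 4: Proximal objective.
0.5*||prox-x||^2 = 1.7485
lambda*||prox|| = 10.2358
Total = 11.9844


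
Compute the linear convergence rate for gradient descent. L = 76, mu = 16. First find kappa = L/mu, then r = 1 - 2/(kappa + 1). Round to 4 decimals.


Step 1: Compute the condition number.
kappa = L/mu = 76/16 = 4.75
Step 2: Compute the convergence rate.
r = 1 - 2/(kappa + 1) = 1 - 2*mu/(L + mu) = (L - mu)/(L + mu) = 60/92 = 0.6522


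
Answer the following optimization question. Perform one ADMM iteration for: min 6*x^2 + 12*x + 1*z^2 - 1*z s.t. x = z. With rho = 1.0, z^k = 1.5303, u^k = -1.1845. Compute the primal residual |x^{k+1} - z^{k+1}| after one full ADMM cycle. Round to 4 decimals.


ADMM iteration with rho = 1.0, z^k = 1.5303, u^k = -1.1845
Step 1: x-update.
Minimize 6*x^2 + 12*x + (1.0/2)*(x - 1.5303 - 1.1845)^2
FOC: (2*6 + 1.0)*x = -12 + 1.0*(1.5303 + 1.1845)
x^{k+1} = -0.7142
Step 2: z-update.
Minimize 1*z^2 - 1*z + (1.0/2)*(-0.7142 - z - 1.1845)^2
FOC: (2*1 + 1.0)*z = 1 + 1.0*(-0.7142 - 1.1845)
z^{k+1} = -0.2996
Step 3: u-update.
u^{k+1} = -1.1845 - 0.7142 + 0.2996 = -1.5992
Step 4: Primal residual = |-0.7142 + 0.2996| = 0.4147


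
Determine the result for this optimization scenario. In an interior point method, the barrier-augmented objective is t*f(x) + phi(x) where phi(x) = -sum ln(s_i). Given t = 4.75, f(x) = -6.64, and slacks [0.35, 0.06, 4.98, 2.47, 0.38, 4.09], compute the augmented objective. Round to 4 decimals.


Step 1: Compute log-barrier.
ln values: [-1.0498, -2.8134, 1.6054, 0.9042, -0.9676, 1.4085]
phi = -(-1.0498 - 2.8134 + 1.6054 + 0.9042 - 0.9676 + 1.4085) = 0.9126
Step 2: Compute augmented objective.
t*f(x) = 4.75*-6.64 = -31.54
Total = -31.54 + 0.9126 = -30.6274
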